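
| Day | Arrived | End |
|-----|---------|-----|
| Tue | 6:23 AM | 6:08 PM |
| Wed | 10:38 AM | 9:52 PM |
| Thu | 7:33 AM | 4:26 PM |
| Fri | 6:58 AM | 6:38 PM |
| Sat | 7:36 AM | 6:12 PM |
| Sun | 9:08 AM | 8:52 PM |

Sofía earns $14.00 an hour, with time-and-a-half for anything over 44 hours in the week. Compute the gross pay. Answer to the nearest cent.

$1075.20

Tue: 6:23 AM–6:08 PM = 11 h 45 min
Wed: 10:38 AM–9:52 PM = 11 h 14 min
Thu: 7:33 AM–4:26 PM = 8 h 53 min
Fri: 6:58 AM–6:38 PM = 11 h 40 min
Sat: 7:36 AM–6:12 PM = 10 h 36 min
Sun: 9:08 AM–8:52 PM = 11 h 44 min
Total worked: 65 h 52 min = 3952 min.
Regular 44 h 0 min = 2640 min at $14.00/h; overtime 21 h 52 min = 1312 min at $21.00/h.
Pay = (2640 × $14.00 + 1312 × $21.00) ÷ 60 = $1075.20.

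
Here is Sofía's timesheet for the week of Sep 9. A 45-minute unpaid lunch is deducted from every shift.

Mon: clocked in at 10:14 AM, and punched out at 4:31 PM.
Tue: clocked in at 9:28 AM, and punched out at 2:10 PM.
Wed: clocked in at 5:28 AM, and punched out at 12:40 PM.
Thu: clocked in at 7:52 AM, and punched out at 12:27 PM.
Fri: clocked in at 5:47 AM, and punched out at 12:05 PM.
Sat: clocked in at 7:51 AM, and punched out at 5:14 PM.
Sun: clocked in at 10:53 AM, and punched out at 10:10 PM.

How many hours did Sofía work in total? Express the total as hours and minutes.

Mon: 10:14 AM–4:31 PM = 6 h 17 min; less 45 min break → 5 h 32 min
Tue: 9:28 AM–2:10 PM = 4 h 42 min; less 45 min break → 3 h 57 min
Wed: 5:28 AM–12:40 PM = 7 h 12 min; less 45 min break → 6 h 27 min
Thu: 7:52 AM–12:27 PM = 4 h 35 min; less 45 min break → 3 h 50 min
Fri: 5:47 AM–12:05 PM = 6 h 18 min; less 45 min break → 5 h 33 min
Sat: 7:51 AM–5:14 PM = 9 h 23 min; less 45 min break → 8 h 38 min
Sun: 10:53 AM–10:10 PM = 11 h 17 min; less 45 min break → 10 h 32 min
Total: 5 h 32 min + 3 h 57 min + 6 h 27 min + 3 h 50 min + 5 h 33 min + 8 h 38 min + 10 h 32 min = 44 h 29 min.

44 h 29 min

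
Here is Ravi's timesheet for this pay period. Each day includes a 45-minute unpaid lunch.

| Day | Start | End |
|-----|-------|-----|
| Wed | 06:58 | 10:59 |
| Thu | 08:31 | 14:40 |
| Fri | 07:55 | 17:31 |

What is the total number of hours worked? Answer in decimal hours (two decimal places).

17.52 hours

Wed: 06:58–10:59 = 4 h 1 min; less 45 min break → 3 h 16 min
Thu: 08:31–14:40 = 6 h 9 min; less 45 min break → 5 h 24 min
Fri: 07:55–17:31 = 9 h 36 min; less 45 min break → 8 h 51 min
Total: 3 h 16 min + 5 h 24 min + 8 h 51 min = 17 h 31 min.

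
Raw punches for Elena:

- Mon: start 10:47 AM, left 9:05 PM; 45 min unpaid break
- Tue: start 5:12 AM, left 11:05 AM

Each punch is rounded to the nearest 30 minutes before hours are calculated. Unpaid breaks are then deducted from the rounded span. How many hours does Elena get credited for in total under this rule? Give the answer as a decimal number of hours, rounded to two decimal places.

Mon: in 10:47 AM→11:00 AM, out 9:05 PM→9:00 PM; 10 h 0 min − 45 min = 9 h 15 min
Tue: in 5:12 AM→5:00 AM, out 11:05 AM→11:00 AM; 6 h 0 min
Total credited: 15 h 15 min.

15.25 hours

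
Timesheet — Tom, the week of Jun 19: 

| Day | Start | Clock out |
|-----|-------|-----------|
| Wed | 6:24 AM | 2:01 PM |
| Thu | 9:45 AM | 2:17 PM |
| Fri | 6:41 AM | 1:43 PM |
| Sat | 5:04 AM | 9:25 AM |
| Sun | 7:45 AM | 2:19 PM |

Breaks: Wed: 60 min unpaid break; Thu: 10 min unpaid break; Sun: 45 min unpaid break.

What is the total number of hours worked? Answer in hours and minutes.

Wed: 6:24 AM–2:01 PM = 7 h 37 min; less 60 min break → 6 h 37 min
Thu: 9:45 AM–2:17 PM = 4 h 32 min; less 10 min break → 4 h 22 min
Fri: 6:41 AM–1:43 PM = 7 h 2 min
Sat: 5:04 AM–9:25 AM = 4 h 21 min
Sun: 7:45 AM–2:19 PM = 6 h 34 min; less 45 min break → 5 h 49 min
Total: 6 h 37 min + 4 h 22 min + 7 h 2 min + 4 h 21 min + 5 h 49 min = 28 h 11 min.

28 h 11 min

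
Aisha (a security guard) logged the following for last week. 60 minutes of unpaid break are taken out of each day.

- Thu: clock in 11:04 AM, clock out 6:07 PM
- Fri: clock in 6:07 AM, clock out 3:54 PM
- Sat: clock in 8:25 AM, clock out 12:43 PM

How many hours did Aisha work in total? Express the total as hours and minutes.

Thu: 11:04 AM–6:07 PM = 7 h 3 min; less 60 min break → 6 h 3 min
Fri: 6:07 AM–3:54 PM = 9 h 47 min; less 60 min break → 8 h 47 min
Sat: 8:25 AM–12:43 PM = 4 h 18 min; less 60 min break → 3 h 18 min
Total: 6 h 3 min + 8 h 47 min + 3 h 18 min = 18 h 8 min.

18 h 8 min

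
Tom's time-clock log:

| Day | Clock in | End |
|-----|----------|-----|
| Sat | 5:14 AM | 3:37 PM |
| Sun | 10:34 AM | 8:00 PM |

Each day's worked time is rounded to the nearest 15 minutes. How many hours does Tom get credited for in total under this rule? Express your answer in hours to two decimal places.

20.00 hours

Sat: 5:14 AM–3:37 PM = 10 h 23 min → rounds to 10 h 30 min
Sun: 10:34 AM–8:00 PM = 9 h 26 min → rounds to 9 h 30 min
Total credited: 20 h 0 min.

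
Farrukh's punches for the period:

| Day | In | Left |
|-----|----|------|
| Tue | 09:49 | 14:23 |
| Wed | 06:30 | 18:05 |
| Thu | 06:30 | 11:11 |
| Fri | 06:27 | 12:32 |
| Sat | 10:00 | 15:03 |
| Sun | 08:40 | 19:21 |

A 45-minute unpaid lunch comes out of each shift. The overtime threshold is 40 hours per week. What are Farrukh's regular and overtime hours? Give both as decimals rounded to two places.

Regular 38.15 hours, overtime 0.00 hours

Tue: 09:49–14:23 = 4 h 34 min; less 45 min break → 3 h 49 min
Wed: 06:30–18:05 = 11 h 35 min; less 45 min break → 10 h 50 min
Thu: 06:30–11:11 = 4 h 41 min; less 45 min break → 3 h 56 min
Fri: 06:27–12:32 = 6 h 5 min; less 45 min break → 5 h 20 min
Sat: 10:00–15:03 = 5 h 3 min; less 45 min break → 4 h 18 min
Sun: 08:40–19:21 = 10 h 41 min; less 45 min break → 9 h 56 min
Total worked: 38 h 9 min = 38.15 h.
Threshold 40 h → overtime 0 h 0 min, regular 38 h 9 min.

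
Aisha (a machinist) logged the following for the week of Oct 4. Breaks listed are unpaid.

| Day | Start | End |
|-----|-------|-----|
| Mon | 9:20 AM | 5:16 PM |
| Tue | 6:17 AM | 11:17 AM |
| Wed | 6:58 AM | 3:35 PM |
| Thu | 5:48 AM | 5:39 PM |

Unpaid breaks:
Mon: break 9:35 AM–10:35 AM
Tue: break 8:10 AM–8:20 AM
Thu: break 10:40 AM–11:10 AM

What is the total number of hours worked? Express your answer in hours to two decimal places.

Mon: 9:20 AM–5:16 PM = 7 h 56 min; less 60 min break → 6 h 56 min
Tue: 6:17 AM–11:17 AM = 5 h 0 min; less 10 min break → 4 h 50 min
Wed: 6:58 AM–3:35 PM = 8 h 37 min
Thu: 5:48 AM–5:39 PM = 11 h 51 min; less 30 min break → 11 h 21 min
Total: 6 h 56 min + 4 h 50 min + 8 h 37 min + 11 h 21 min = 31 h 44 min.

31.73 hours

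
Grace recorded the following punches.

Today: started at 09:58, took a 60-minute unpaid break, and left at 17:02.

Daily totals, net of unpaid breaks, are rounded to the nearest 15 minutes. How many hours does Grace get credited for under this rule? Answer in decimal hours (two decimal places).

Today: 09:58–17:02 = 7 h 4 min − 60 min = 6 h 4 min → rounds to 6 h 0 min

6.00 hours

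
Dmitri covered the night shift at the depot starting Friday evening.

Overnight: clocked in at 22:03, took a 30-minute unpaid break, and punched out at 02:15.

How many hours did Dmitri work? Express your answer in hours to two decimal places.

3.70 hours

Overnight: 22:03 → midnight = 1 h 57 min; midnight → 02:15 = 2 h 15 min; span 4 h 12 min; less 30 min break → 3 h 42 min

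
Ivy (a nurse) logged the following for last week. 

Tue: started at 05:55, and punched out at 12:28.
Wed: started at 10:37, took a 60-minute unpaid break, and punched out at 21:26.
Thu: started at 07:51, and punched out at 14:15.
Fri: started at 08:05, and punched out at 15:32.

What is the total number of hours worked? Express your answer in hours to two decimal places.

Tue: 05:55–12:28 = 6 h 33 min
Wed: 10:37–21:26 = 10 h 49 min; less 60 min break → 9 h 49 min
Thu: 07:51–14:15 = 6 h 24 min
Fri: 08:05–15:32 = 7 h 27 min
Total: 6 h 33 min + 9 h 49 min + 6 h 24 min + 7 h 27 min = 30 h 13 min.

30.22 hours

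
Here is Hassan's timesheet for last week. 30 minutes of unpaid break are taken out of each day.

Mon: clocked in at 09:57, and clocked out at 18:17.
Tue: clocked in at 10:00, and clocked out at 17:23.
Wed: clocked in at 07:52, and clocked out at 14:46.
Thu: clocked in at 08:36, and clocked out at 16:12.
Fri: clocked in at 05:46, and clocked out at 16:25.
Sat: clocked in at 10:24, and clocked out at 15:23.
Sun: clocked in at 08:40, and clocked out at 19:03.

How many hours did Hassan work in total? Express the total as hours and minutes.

Mon: 09:57–18:17 = 8 h 20 min; less 30 min break → 7 h 50 min
Tue: 10:00–17:23 = 7 h 23 min; less 30 min break → 6 h 53 min
Wed: 07:52–14:46 = 6 h 54 min; less 30 min break → 6 h 24 min
Thu: 08:36–16:12 = 7 h 36 min; less 30 min break → 7 h 6 min
Fri: 05:46–16:25 = 10 h 39 min; less 30 min break → 10 h 9 min
Sat: 10:24–15:23 = 4 h 59 min; less 30 min break → 4 h 29 min
Sun: 08:40–19:03 = 10 h 23 min; less 30 min break → 9 h 53 min
Total: 7 h 50 min + 6 h 53 min + 6 h 24 min + 7 h 6 min + 10 h 9 min + 4 h 29 min + 9 h 53 min = 52 h 44 min.

52 h 44 min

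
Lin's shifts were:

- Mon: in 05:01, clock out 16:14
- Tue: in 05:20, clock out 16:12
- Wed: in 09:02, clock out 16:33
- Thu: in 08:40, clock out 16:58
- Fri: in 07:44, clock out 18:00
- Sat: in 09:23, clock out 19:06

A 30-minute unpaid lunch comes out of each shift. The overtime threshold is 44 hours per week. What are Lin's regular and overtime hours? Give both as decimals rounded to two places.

Mon: 05:01–16:14 = 11 h 13 min; less 30 min break → 10 h 43 min
Tue: 05:20–16:12 = 10 h 52 min; less 30 min break → 10 h 22 min
Wed: 09:02–16:33 = 7 h 31 min; less 30 min break → 7 h 1 min
Thu: 08:40–16:58 = 8 h 18 min; less 30 min break → 7 h 48 min
Fri: 07:44–18:00 = 10 h 16 min; less 30 min break → 9 h 46 min
Sat: 09:23–19:06 = 9 h 43 min; less 30 min break → 9 h 13 min
Total worked: 54 h 53 min = 54.88 h.
Threshold 44 h → overtime 10 h 53 min, regular 44 h 0 min.

Regular 44.00 hours, overtime 10.88 hours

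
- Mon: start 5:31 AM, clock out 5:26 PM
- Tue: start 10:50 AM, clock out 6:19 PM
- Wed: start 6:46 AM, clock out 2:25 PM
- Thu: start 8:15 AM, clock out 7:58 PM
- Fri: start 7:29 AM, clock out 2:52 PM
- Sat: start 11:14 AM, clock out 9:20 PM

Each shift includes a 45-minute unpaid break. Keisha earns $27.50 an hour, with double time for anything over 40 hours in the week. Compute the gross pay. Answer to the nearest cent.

Mon: 5:31 AM–5:26 PM = 11 h 55 min; less 45 min break → 11 h 10 min
Tue: 10:50 AM–6:19 PM = 7 h 29 min; less 45 min break → 6 h 44 min
Wed: 6:46 AM–2:25 PM = 7 h 39 min; less 45 min break → 6 h 54 min
Thu: 8:15 AM–7:58 PM = 11 h 43 min; less 45 min break → 10 h 58 min
Fri: 7:29 AM–2:52 PM = 7 h 23 min; less 45 min break → 6 h 38 min
Sat: 11:14 AM–9:20 PM = 10 h 6 min; less 45 min break → 9 h 21 min
Total worked: 51 h 45 min = 3105 min.
Regular 40 h 0 min = 2400 min at $27.50/h; overtime 11 h 45 min = 705 min at $55.00/h.
Pay = (2400 × $27.50 + 705 × $55.00) ÷ 60 = $1746.25.

$1746.25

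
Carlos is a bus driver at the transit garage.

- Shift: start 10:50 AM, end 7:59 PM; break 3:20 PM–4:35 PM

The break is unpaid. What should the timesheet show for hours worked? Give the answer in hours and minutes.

7 h 54 min

Shift: 10:50 AM–7:59 PM = 9 h 9 min; less 75 min break → 7 h 54 min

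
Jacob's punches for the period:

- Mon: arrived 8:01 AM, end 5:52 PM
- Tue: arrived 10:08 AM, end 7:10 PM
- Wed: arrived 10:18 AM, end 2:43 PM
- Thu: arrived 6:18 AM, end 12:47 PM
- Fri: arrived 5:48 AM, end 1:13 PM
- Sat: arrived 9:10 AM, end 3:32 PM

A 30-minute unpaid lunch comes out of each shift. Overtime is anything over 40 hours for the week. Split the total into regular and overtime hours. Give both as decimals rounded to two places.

Regular 40.00 hours, overtime 0.57 hours

Mon: 8:01 AM–5:52 PM = 9 h 51 min; less 30 min break → 9 h 21 min
Tue: 10:08 AM–7:10 PM = 9 h 2 min; less 30 min break → 8 h 32 min
Wed: 10:18 AM–2:43 PM = 4 h 25 min; less 30 min break → 3 h 55 min
Thu: 6:18 AM–12:47 PM = 6 h 29 min; less 30 min break → 5 h 59 min
Fri: 5:48 AM–1:13 PM = 7 h 25 min; less 30 min break → 6 h 55 min
Sat: 9:10 AM–3:32 PM = 6 h 22 min; less 30 min break → 5 h 52 min
Total worked: 40 h 34 min = 40.57 h.
Threshold 40 h → overtime 0 h 34 min, regular 40 h 0 min.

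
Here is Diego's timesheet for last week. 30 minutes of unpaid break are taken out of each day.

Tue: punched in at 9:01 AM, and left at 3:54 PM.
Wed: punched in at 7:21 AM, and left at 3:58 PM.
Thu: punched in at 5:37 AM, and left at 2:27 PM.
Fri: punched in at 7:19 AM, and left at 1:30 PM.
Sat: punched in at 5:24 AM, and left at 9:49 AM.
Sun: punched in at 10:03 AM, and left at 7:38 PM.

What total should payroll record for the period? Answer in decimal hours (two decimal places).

41.52 hours

Tue: 9:01 AM–3:54 PM = 6 h 53 min; less 30 min break → 6 h 23 min
Wed: 7:21 AM–3:58 PM = 8 h 37 min; less 30 min break → 8 h 7 min
Thu: 5:37 AM–2:27 PM = 8 h 50 min; less 30 min break → 8 h 20 min
Fri: 7:19 AM–1:30 PM = 6 h 11 min; less 30 min break → 5 h 41 min
Sat: 5:24 AM–9:49 AM = 4 h 25 min; less 30 min break → 3 h 55 min
Sun: 10:03 AM–7:38 PM = 9 h 35 min; less 30 min break → 9 h 5 min
Total: 6 h 23 min + 8 h 7 min + 8 h 20 min + 5 h 41 min + 3 h 55 min + 9 h 5 min = 41 h 31 min.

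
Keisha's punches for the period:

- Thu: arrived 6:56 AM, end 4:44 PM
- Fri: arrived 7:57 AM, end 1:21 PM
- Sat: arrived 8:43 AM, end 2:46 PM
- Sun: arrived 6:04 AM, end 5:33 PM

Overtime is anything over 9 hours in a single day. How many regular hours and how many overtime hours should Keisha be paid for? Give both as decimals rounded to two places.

Thu: 6:56 AM–4:44 PM = 9 h 48 min
Fri: 7:57 AM–1:21 PM = 5 h 24 min
Sat: 8:43 AM–2:46 PM = 6 h 3 min
Sun: 6:04 AM–5:33 PM = 11 h 29 min
Thu reg 9 h 0 min / OT 0 h 48 min; Fri reg 5 h 24 min / OT 0 h 0 min; Sat reg 6 h 3 min / OT 0 h 0 min; Sun reg 9 h 0 min / OT 2 h 29 min.
Totals: regular 29 h 27 min, overtime 3 h 17 min.

Regular 29.45 hours, overtime 3.28 hours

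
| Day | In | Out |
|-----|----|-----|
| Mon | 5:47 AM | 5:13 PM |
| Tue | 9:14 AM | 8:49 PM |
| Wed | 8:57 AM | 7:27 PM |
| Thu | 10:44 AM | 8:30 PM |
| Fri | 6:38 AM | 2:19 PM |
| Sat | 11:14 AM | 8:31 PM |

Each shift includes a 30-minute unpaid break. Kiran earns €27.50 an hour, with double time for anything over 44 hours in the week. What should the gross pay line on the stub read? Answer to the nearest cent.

€1938.75

Mon: 5:47 AM–5:13 PM = 11 h 26 min; less 30 min break → 10 h 56 min
Tue: 9:14 AM–8:49 PM = 11 h 35 min; less 30 min break → 11 h 5 min
Wed: 8:57 AM–7:27 PM = 10 h 30 min; less 30 min break → 10 h 0 min
Thu: 10:44 AM–8:30 PM = 9 h 46 min; less 30 min break → 9 h 16 min
Fri: 6:38 AM–2:19 PM = 7 h 41 min; less 30 min break → 7 h 11 min
Sat: 11:14 AM–8:31 PM = 9 h 17 min; less 30 min break → 8 h 47 min
Total worked: 57 h 15 min = 3435 min.
Regular 44 h 0 min = 2640 min at €27.50/h; overtime 13 h 15 min = 795 min at €55.00/h.
Pay = (2640 × €27.50 + 795 × €55.00) ÷ 60 = €1938.75.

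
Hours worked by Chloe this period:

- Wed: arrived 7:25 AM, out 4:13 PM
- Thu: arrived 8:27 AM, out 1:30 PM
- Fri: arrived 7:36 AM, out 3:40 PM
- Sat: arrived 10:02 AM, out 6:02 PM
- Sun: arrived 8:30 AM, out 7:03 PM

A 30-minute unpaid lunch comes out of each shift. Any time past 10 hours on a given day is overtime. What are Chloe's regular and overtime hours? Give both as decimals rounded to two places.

Regular 37.92 hours, overtime 0.05 hours

Wed: 7:25 AM–4:13 PM = 8 h 48 min; less 30 min break → 8 h 18 min
Thu: 8:27 AM–1:30 PM = 5 h 3 min; less 30 min break → 4 h 33 min
Fri: 7:36 AM–3:40 PM = 8 h 4 min; less 30 min break → 7 h 34 min
Sat: 10:02 AM–6:02 PM = 8 h 0 min; less 30 min break → 7 h 30 min
Sun: 8:30 AM–7:03 PM = 10 h 33 min; less 30 min break → 10 h 3 min
Wed reg 8 h 18 min / OT 0 h 0 min; Thu reg 4 h 33 min / OT 0 h 0 min; Fri reg 7 h 34 min / OT 0 h 0 min; Sat reg 7 h 30 min / OT 0 h 0 min; Sun reg 10 h 0 min / OT 0 h 3 min.
Totals: regular 37 h 55 min, overtime 0 h 3 min.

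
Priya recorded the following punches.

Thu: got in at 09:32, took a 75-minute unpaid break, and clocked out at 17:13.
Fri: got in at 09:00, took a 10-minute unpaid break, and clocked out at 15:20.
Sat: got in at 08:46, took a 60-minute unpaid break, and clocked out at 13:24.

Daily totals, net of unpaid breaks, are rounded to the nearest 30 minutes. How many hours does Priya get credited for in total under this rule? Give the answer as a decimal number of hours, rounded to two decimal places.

Thu: 09:32–17:13 = 7 h 41 min − 75 min = 6 h 26 min → rounds to 6 h 30 min
Fri: 09:00–15:20 = 6 h 20 min − 10 min = 6 h 10 min → rounds to 6 h 0 min
Sat: 08:46–13:24 = 4 h 38 min − 60 min = 3 h 38 min → rounds to 3 h 30 min
Total credited: 16 h 0 min.

16.00 hours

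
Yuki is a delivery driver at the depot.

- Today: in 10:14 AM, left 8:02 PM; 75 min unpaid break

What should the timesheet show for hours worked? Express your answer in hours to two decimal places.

Today: 10:14 AM–8:02 PM = 9 h 48 min; less 75 min break → 8 h 33 min

8.55 hours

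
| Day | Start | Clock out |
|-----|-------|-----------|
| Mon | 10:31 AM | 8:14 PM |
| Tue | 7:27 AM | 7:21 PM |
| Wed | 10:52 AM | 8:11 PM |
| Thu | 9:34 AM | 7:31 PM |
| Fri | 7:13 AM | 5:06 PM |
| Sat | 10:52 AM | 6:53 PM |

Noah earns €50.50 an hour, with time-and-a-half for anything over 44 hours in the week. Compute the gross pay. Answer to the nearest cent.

Mon: 10:31 AM–8:14 PM = 9 h 43 min
Tue: 7:27 AM–7:21 PM = 11 h 54 min
Wed: 10:52 AM–8:11 PM = 9 h 19 min
Thu: 9:34 AM–7:31 PM = 9 h 57 min
Fri: 7:13 AM–5:06 PM = 9 h 53 min
Sat: 10:52 AM–6:53 PM = 8 h 1 min
Total worked: 58 h 47 min = 3527 min.
Regular 44 h 0 min = 2640 min at €50.50/h; overtime 14 h 47 min = 887 min at €75.75/h.
Pay = (2640 × €50.50 + 887 × €75.75) ÷ 60 = €3341.84.

€3341.84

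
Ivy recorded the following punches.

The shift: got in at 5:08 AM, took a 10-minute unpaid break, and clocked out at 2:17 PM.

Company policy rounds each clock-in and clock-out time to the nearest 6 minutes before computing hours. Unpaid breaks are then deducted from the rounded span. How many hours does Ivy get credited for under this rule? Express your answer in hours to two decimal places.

The shift: in 5:08 AM→5:06 AM, out 2:17 PM→2:18 PM; 9 h 12 min − 10 min = 9 h 2 min

9.03 hours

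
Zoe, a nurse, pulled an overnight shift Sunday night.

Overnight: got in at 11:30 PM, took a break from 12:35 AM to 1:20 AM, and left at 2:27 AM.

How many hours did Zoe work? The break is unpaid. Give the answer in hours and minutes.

Overnight: 11:30 PM → midnight = 0 h 30 min; midnight → 2:27 AM = 2 h 27 min; span 2 h 57 min; less 45 min break → 2 h 12 min

2 h 12 min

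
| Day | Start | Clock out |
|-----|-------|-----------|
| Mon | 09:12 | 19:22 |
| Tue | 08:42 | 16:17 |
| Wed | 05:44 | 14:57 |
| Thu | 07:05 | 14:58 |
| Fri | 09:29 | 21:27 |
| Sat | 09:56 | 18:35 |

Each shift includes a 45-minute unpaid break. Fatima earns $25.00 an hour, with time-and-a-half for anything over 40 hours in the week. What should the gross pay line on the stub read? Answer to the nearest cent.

Mon: 09:12–19:22 = 10 h 10 min; less 45 min break → 9 h 25 min
Tue: 08:42–16:17 = 7 h 35 min; less 45 min break → 6 h 50 min
Wed: 05:44–14:57 = 9 h 13 min; less 45 min break → 8 h 28 min
Thu: 07:05–14:58 = 7 h 53 min; less 45 min break → 7 h 8 min
Fri: 09:29–21:27 = 11 h 58 min; less 45 min break → 11 h 13 min
Sat: 09:56–18:35 = 8 h 39 min; less 45 min break → 7 h 54 min
Total worked: 50 h 58 min = 3058 min.
Regular 40 h 0 min = 2400 min at $25.00/h; overtime 10 h 58 min = 658 min at $37.50/h.
Pay = (2400 × $25.00 + 658 × $37.50) ÷ 60 = $1411.25.

$1411.25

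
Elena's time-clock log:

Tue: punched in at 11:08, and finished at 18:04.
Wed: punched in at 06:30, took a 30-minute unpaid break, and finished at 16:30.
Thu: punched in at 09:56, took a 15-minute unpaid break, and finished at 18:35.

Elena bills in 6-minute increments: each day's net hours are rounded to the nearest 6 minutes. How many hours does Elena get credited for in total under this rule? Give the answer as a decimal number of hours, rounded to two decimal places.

24.80 hours

Tue: 11:08–18:04 = 6 h 56 min → rounds to 6 h 54 min
Wed: 06:30–16:30 = 10 h 0 min − 30 min = 9 h 30 min → rounds to 9 h 30 min
Thu: 09:56–18:35 = 8 h 39 min − 15 min = 8 h 24 min → rounds to 8 h 24 min
Total credited: 24 h 48 min.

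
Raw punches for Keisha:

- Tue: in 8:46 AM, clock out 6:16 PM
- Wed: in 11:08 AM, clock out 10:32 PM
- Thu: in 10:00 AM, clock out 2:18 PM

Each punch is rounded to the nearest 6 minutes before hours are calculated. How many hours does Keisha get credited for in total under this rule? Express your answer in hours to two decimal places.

25.20 hours

Tue: in 8:46 AM→8:48 AM, out 6:16 PM→6:18 PM; 9 h 30 min
Wed: in 11:08 AM→11:06 AM, out 10:32 PM→10:30 PM; 11 h 24 min
Thu: in 10:00 AM→10:00 AM, out 2:18 PM→2:18 PM; 4 h 18 min
Total credited: 25 h 12 min.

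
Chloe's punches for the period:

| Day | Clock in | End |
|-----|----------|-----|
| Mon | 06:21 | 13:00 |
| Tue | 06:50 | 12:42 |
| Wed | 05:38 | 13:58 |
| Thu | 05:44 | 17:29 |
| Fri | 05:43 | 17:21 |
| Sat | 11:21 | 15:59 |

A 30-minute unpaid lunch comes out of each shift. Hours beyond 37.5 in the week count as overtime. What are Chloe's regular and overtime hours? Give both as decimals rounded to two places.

Mon: 06:21–13:00 = 6 h 39 min; less 30 min break → 6 h 9 min
Tue: 06:50–12:42 = 5 h 52 min; less 30 min break → 5 h 22 min
Wed: 05:38–13:58 = 8 h 20 min; less 30 min break → 7 h 50 min
Thu: 05:44–17:29 = 11 h 45 min; less 30 min break → 11 h 15 min
Fri: 05:43–17:21 = 11 h 38 min; less 30 min break → 11 h 8 min
Sat: 11:21–15:59 = 4 h 38 min; less 30 min break → 4 h 8 min
Total worked: 45 h 52 min = 45.87 h.
Threshold 37.5 h → overtime 8 h 22 min, regular 37 h 30 min.

Regular 37.50 hours, overtime 8.37 hours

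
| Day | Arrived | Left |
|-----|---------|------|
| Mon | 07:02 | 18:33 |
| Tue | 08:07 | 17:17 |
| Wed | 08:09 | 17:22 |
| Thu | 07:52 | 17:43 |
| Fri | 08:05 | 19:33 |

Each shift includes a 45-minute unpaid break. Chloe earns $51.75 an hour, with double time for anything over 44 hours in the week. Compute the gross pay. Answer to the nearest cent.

Mon: 07:02–18:33 = 11 h 31 min; less 45 min break → 10 h 46 min
Tue: 08:07–17:17 = 9 h 10 min; less 45 min break → 8 h 25 min
Wed: 08:09–17:22 = 9 h 13 min; less 45 min break → 8 h 28 min
Thu: 07:52–17:43 = 9 h 51 min; less 45 min break → 9 h 6 min
Fri: 08:05–19:33 = 11 h 28 min; less 45 min break → 10 h 43 min
Total worked: 47 h 28 min = 2848 min.
Regular 44 h 0 min = 2640 min at $51.75/h; overtime 3 h 28 min = 208 min at $103.50/h.
Pay = (2640 × $51.75 + 208 × $103.50) ÷ 60 = $2635.80.

$2635.80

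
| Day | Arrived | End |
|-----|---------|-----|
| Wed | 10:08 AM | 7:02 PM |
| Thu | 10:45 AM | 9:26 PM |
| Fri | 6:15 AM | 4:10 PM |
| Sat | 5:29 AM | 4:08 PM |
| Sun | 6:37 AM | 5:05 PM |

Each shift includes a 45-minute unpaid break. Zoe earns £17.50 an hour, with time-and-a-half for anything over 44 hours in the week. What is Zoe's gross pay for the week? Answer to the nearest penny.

£845.25

Wed: 10:08 AM–7:02 PM = 8 h 54 min; less 45 min break → 8 h 9 min
Thu: 10:45 AM–9:26 PM = 10 h 41 min; less 45 min break → 9 h 56 min
Fri: 6:15 AM–4:10 PM = 9 h 55 min; less 45 min break → 9 h 10 min
Sat: 5:29 AM–4:08 PM = 10 h 39 min; less 45 min break → 9 h 54 min
Sun: 6:37 AM–5:05 PM = 10 h 28 min; less 45 min break → 9 h 43 min
Total worked: 46 h 52 min = 2812 min.
Regular 44 h 0 min = 2640 min at £17.50/h; overtime 2 h 52 min = 172 min at £26.25/h.
Pay = (2640 × £17.50 + 172 × £26.25) ÷ 60 = £845.25.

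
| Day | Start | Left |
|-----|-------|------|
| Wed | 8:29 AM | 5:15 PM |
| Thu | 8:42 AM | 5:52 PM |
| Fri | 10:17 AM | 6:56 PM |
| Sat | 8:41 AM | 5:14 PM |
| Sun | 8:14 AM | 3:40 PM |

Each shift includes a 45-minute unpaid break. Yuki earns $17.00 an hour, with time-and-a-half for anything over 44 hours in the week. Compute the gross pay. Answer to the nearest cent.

Wed: 8:29 AM–5:15 PM = 8 h 46 min; less 45 min break → 8 h 1 min
Thu: 8:42 AM–5:52 PM = 9 h 10 min; less 45 min break → 8 h 25 min
Fri: 10:17 AM–6:56 PM = 8 h 39 min; less 45 min break → 7 h 54 min
Sat: 8:41 AM–5:14 PM = 8 h 33 min; less 45 min break → 7 h 48 min
Sun: 8:14 AM–3:40 PM = 7 h 26 min; less 45 min break → 6 h 41 min
Total worked: 38 h 49 min = 2329 min.
Regular 38 h 49 min = 2329 min at $17.00/h; overtime 0 h 0 min = 0 min at $25.50/h.
Pay = (2329 × $17.00 + 0 × $25.50) ÷ 60 = $659.88.

$659.88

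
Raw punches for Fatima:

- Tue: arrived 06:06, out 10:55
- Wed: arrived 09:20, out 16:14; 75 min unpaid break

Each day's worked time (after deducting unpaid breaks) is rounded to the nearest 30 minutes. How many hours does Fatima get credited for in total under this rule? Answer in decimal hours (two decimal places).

10.50 hours

Tue: 06:06–10:55 = 4 h 49 min → rounds to 5 h 0 min
Wed: 09:20–16:14 = 6 h 54 min − 75 min = 5 h 39 min → rounds to 5 h 30 min
Total credited: 10 h 30 min.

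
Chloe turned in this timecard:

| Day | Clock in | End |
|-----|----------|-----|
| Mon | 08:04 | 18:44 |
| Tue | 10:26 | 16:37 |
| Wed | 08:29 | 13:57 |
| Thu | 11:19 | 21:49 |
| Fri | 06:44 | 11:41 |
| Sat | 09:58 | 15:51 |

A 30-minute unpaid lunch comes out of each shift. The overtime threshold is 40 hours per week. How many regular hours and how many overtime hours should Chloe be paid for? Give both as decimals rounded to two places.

Mon: 08:04–18:44 = 10 h 40 min; less 30 min break → 10 h 10 min
Tue: 10:26–16:37 = 6 h 11 min; less 30 min break → 5 h 41 min
Wed: 08:29–13:57 = 5 h 28 min; less 30 min break → 4 h 58 min
Thu: 11:19–21:49 = 10 h 30 min; less 30 min break → 10 h 0 min
Fri: 06:44–11:41 = 4 h 57 min; less 30 min break → 4 h 27 min
Sat: 09:58–15:51 = 5 h 53 min; less 30 min break → 5 h 23 min
Total worked: 40 h 39 min = 40.65 h.
Threshold 40 h → overtime 0 h 39 min, regular 40 h 0 min.

Regular 40.00 hours, overtime 0.65 hours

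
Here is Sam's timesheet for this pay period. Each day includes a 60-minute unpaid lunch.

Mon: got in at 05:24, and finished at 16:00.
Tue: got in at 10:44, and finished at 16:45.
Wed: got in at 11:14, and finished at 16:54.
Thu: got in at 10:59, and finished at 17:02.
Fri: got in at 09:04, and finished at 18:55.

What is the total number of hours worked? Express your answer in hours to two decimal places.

Mon: 05:24–16:00 = 10 h 36 min; less 60 min break → 9 h 36 min
Tue: 10:44–16:45 = 6 h 1 min; less 60 min break → 5 h 1 min
Wed: 11:14–16:54 = 5 h 40 min; less 60 min break → 4 h 40 min
Thu: 10:59–17:02 = 6 h 3 min; less 60 min break → 5 h 3 min
Fri: 09:04–18:55 = 9 h 51 min; less 60 min break → 8 h 51 min
Total: 9 h 36 min + 5 h 1 min + 4 h 40 min + 5 h 3 min + 8 h 51 min = 33 h 11 min.

33.18 hours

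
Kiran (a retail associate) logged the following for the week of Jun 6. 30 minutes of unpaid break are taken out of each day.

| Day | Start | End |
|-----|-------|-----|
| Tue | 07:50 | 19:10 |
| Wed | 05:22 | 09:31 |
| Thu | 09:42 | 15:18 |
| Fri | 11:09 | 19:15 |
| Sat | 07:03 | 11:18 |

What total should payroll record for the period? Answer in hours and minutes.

Tue: 07:50–19:10 = 11 h 20 min; less 30 min break → 10 h 50 min
Wed: 05:22–09:31 = 4 h 9 min; less 30 min break → 3 h 39 min
Thu: 09:42–15:18 = 5 h 36 min; less 30 min break → 5 h 6 min
Fri: 11:09–19:15 = 8 h 6 min; less 30 min break → 7 h 36 min
Sat: 07:03–11:18 = 4 h 15 min; less 30 min break → 3 h 45 min
Total: 10 h 50 min + 3 h 39 min + 5 h 6 min + 7 h 36 min + 3 h 45 min = 30 h 56 min.

30 h 56 min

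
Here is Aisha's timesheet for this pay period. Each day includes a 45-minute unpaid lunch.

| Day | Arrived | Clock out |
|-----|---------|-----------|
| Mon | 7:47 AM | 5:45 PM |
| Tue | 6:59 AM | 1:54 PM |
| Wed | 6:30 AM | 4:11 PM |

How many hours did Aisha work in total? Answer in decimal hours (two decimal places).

Mon: 7:47 AM–5:45 PM = 9 h 58 min; less 45 min break → 9 h 13 min
Tue: 6:59 AM–1:54 PM = 6 h 55 min; less 45 min break → 6 h 10 min
Wed: 6:30 AM–4:11 PM = 9 h 41 min; less 45 min break → 8 h 56 min
Total: 9 h 13 min + 6 h 10 min + 8 h 56 min = 24 h 19 min.

24.32 hours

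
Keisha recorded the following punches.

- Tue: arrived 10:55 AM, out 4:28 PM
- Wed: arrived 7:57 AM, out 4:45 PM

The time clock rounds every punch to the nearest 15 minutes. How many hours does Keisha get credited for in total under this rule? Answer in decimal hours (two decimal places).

14.25 hours

Tue: in 10:55 AM→11:00 AM, out 4:28 PM→4:30 PM; 5 h 30 min
Wed: in 7:57 AM→8:00 AM, out 4:45 PM→4:45 PM; 8 h 45 min
Total credited: 14 h 15 min.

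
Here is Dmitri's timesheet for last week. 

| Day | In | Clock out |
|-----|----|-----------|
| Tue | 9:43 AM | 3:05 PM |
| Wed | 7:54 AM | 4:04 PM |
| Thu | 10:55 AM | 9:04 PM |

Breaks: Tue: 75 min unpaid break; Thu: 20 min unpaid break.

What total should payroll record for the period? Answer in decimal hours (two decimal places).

Tue: 9:43 AM–3:05 PM = 5 h 22 min; less 75 min break → 4 h 7 min
Wed: 7:54 AM–4:04 PM = 8 h 10 min
Thu: 10:55 AM–9:04 PM = 10 h 9 min; less 20 min break → 9 h 49 min
Total: 4 h 7 min + 8 h 10 min + 9 h 49 min = 22 h 6 min.

22.10 hours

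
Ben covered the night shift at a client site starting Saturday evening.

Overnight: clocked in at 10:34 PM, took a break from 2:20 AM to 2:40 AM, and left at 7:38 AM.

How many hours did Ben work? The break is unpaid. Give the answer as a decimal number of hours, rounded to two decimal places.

8.73 hours

Overnight: 10:34 PM → midnight = 1 h 26 min; midnight → 7:38 AM = 7 h 38 min; span 9 h 4 min; less 20 min break → 8 h 44 min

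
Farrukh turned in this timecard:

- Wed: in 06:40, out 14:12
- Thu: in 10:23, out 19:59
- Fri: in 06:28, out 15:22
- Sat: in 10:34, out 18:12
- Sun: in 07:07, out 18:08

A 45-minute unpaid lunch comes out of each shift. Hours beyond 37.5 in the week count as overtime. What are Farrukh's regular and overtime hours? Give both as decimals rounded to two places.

Regular 37.50 hours, overtime 3.43 hours

Wed: 06:40–14:12 = 7 h 32 min; less 45 min break → 6 h 47 min
Thu: 10:23–19:59 = 9 h 36 min; less 45 min break → 8 h 51 min
Fri: 06:28–15:22 = 8 h 54 min; less 45 min break → 8 h 9 min
Sat: 10:34–18:12 = 7 h 38 min; less 45 min break → 6 h 53 min
Sun: 07:07–18:08 = 11 h 1 min; less 45 min break → 10 h 16 min
Total worked: 40 h 56 min = 40.93 h.
Threshold 37.5 h → overtime 3 h 26 min, regular 37 h 30 min.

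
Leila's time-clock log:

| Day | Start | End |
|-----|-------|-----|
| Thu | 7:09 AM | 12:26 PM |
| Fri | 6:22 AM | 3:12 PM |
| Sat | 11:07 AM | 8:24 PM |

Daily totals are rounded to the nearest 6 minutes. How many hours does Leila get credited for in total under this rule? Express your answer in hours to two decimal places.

23.40 hours

Thu: 7:09 AM–12:26 PM = 5 h 17 min → rounds to 5 h 18 min
Fri: 6:22 AM–3:12 PM = 8 h 50 min → rounds to 8 h 48 min
Sat: 11:07 AM–8:24 PM = 9 h 17 min → rounds to 9 h 18 min
Total credited: 23 h 24 min.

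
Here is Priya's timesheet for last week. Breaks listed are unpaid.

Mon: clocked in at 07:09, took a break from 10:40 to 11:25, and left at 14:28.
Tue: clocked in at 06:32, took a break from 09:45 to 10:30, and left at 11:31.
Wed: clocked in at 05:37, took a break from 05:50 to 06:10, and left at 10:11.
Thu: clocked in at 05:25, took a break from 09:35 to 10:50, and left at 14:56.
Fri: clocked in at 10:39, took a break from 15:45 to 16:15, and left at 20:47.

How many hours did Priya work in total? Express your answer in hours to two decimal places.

Mon: 07:09–14:28 = 7 h 19 min; less 45 min break → 6 h 34 min
Tue: 06:32–11:31 = 4 h 59 min; less 45 min break → 4 h 14 min
Wed: 05:37–10:11 = 4 h 34 min; less 20 min break → 4 h 14 min
Thu: 05:25–14:56 = 9 h 31 min; less 75 min break → 8 h 16 min
Fri: 10:39–20:47 = 10 h 8 min; less 30 min break → 9 h 38 min
Total: 6 h 34 min + 4 h 14 min + 4 h 14 min + 8 h 16 min + 9 h 38 min = 32 h 56 min.

32.93 hours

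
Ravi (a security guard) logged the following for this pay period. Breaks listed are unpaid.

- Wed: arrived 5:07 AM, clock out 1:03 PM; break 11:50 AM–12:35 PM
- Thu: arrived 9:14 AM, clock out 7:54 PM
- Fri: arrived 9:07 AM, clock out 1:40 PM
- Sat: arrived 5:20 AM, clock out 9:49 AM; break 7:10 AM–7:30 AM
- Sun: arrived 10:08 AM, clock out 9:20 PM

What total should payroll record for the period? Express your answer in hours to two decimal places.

37.75 hours

Wed: 5:07 AM–1:03 PM = 7 h 56 min; less 45 min break → 7 h 11 min
Thu: 9:14 AM–7:54 PM = 10 h 40 min
Fri: 9:07 AM–1:40 PM = 4 h 33 min
Sat: 5:20 AM–9:49 AM = 4 h 29 min; less 20 min break → 4 h 9 min
Sun: 10:08 AM–9:20 PM = 11 h 12 min
Total: 7 h 11 min + 10 h 40 min + 4 h 33 min + 4 h 9 min + 11 h 12 min = 37 h 45 min.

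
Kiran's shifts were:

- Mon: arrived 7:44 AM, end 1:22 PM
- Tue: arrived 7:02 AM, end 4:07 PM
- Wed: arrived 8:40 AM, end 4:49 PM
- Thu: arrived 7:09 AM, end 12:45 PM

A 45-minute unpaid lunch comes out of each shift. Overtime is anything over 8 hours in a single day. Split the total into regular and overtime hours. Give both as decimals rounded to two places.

Regular 25.13 hours, overtime 0.33 hours

Mon: 7:44 AM–1:22 PM = 5 h 38 min; less 45 min break → 4 h 53 min
Tue: 7:02 AM–4:07 PM = 9 h 5 min; less 45 min break → 8 h 20 min
Wed: 8:40 AM–4:49 PM = 8 h 9 min; less 45 min break → 7 h 24 min
Thu: 7:09 AM–12:45 PM = 5 h 36 min; less 45 min break → 4 h 51 min
Mon reg 4 h 53 min / OT 0 h 0 min; Tue reg 8 h 0 min / OT 0 h 20 min; Wed reg 7 h 24 min / OT 0 h 0 min; Thu reg 4 h 51 min / OT 0 h 0 min.
Totals: regular 25 h 8 min, overtime 0 h 20 min.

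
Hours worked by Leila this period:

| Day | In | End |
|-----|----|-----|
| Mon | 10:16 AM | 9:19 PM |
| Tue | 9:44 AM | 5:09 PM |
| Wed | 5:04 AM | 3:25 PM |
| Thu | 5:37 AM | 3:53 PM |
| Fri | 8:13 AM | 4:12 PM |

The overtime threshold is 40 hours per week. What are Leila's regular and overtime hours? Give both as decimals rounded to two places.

Mon: 10:16 AM–9:19 PM = 11 h 3 min
Tue: 9:44 AM–5:09 PM = 7 h 25 min
Wed: 5:04 AM–3:25 PM = 10 h 21 min
Thu: 5:37 AM–3:53 PM = 10 h 16 min
Fri: 8:13 AM–4:12 PM = 7 h 59 min
Total worked: 47 h 4 min = 47.07 h.
Threshold 40 h → overtime 7 h 4 min, regular 40 h 0 min.

Regular 40.00 hours, overtime 7.07 hours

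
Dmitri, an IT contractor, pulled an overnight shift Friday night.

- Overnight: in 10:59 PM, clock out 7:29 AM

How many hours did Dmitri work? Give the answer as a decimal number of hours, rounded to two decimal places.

8.50 hours

Overnight: 10:59 PM → midnight = 1 h 1 min; midnight → 7:29 AM = 7 h 29 min; span 8 h 30 min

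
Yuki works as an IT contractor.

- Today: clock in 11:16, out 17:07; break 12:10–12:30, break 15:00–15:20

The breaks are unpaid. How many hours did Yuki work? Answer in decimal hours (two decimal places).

5.18 hours

Today: 11:16–17:07 = 5 h 51 min; less 40 min break → 5 h 11 min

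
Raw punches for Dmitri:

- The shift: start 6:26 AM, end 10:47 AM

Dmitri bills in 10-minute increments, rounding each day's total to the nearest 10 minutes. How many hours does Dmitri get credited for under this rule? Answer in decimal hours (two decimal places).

The shift: 6:26 AM–10:47 AM = 4 h 21 min → rounds to 4 h 20 min

4.33 hours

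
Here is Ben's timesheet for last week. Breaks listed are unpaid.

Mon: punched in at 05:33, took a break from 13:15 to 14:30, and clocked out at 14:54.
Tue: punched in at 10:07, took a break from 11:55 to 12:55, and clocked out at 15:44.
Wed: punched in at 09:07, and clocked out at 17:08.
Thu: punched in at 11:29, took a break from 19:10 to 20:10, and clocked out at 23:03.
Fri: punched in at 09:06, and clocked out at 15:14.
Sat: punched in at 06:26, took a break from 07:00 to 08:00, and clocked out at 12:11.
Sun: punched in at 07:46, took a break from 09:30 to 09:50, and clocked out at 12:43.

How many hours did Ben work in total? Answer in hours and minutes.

46 h 48 min

Mon: 05:33–14:54 = 9 h 21 min; less 75 min break → 8 h 6 min
Tue: 10:07–15:44 = 5 h 37 min; less 60 min break → 4 h 37 min
Wed: 09:07–17:08 = 8 h 1 min
Thu: 11:29–23:03 = 11 h 34 min; less 60 min break → 10 h 34 min
Fri: 09:06–15:14 = 6 h 8 min
Sat: 06:26–12:11 = 5 h 45 min; less 60 min break → 4 h 45 min
Sun: 07:46–12:43 = 4 h 57 min; less 20 min break → 4 h 37 min
Total: 8 h 6 min + 4 h 37 min + 8 h 1 min + 10 h 34 min + 6 h 8 min + 4 h 45 min + 4 h 37 min = 46 h 48 min.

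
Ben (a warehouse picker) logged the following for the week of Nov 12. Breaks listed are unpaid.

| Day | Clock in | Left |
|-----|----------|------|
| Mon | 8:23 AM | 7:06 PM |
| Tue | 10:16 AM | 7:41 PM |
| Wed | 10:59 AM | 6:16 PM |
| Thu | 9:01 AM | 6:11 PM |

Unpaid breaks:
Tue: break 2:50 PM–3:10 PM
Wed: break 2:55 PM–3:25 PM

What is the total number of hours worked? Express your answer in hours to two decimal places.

Mon: 8:23 AM–7:06 PM = 10 h 43 min
Tue: 10:16 AM–7:41 PM = 9 h 25 min; less 20 min break → 9 h 5 min
Wed: 10:59 AM–6:16 PM = 7 h 17 min; less 30 min break → 6 h 47 min
Thu: 9:01 AM–6:11 PM = 9 h 10 min
Total: 10 h 43 min + 9 h 5 min + 6 h 47 min + 9 h 10 min = 35 h 45 min.

35.75 hours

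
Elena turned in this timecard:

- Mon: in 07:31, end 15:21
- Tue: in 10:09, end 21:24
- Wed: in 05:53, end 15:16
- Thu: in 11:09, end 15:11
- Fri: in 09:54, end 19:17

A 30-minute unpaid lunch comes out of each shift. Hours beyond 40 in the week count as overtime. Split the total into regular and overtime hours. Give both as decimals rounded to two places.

Mon: 07:31–15:21 = 7 h 50 min; less 30 min break → 7 h 20 min
Tue: 10:09–21:24 = 11 h 15 min; less 30 min break → 10 h 45 min
Wed: 05:53–15:16 = 9 h 23 min; less 30 min break → 8 h 53 min
Thu: 11:09–15:11 = 4 h 2 min; less 30 min break → 3 h 32 min
Fri: 09:54–19:17 = 9 h 23 min; less 30 min break → 8 h 53 min
Total worked: 39 h 23 min = 39.38 h.
Threshold 40 h → overtime 0 h 0 min, regular 39 h 23 min.

Regular 39.38 hours, overtime 0.00 hours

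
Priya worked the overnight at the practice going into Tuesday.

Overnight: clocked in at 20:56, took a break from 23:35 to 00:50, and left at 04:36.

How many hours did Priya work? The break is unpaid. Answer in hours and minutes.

6 h 25 min

Overnight: 20:56 → midnight = 3 h 4 min; midnight → 04:36 = 4 h 36 min; span 7 h 40 min; less 75 min break → 6 h 25 min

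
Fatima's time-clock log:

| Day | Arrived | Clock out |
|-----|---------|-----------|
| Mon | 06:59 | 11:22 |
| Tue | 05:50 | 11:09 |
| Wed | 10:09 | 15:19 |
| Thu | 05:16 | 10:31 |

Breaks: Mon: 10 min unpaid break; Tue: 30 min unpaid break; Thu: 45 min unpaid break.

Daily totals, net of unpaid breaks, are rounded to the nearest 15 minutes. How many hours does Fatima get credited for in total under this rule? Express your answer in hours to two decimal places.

18.75 hours

Mon: 06:59–11:22 = 4 h 23 min − 10 min = 4 h 13 min → rounds to 4 h 15 min
Tue: 05:50–11:09 = 5 h 19 min − 30 min = 4 h 49 min → rounds to 4 h 45 min
Wed: 10:09–15:19 = 5 h 10 min → rounds to 5 h 15 min
Thu: 05:16–10:31 = 5 h 15 min − 45 min = 4 h 30 min → rounds to 4 h 30 min
Total credited: 18 h 45 min.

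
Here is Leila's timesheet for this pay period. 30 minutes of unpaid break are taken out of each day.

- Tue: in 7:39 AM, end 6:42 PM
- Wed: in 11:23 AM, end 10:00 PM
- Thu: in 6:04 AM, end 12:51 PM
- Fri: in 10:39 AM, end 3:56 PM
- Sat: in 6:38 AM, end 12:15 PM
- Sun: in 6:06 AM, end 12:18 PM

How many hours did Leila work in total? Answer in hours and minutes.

Tue: 7:39 AM–6:42 PM = 11 h 3 min; less 30 min break → 10 h 33 min
Wed: 11:23 AM–10:00 PM = 10 h 37 min; less 30 min break → 10 h 7 min
Thu: 6:04 AM–12:51 PM = 6 h 47 min; less 30 min break → 6 h 17 min
Fri: 10:39 AM–3:56 PM = 5 h 17 min; less 30 min break → 4 h 47 min
Sat: 6:38 AM–12:15 PM = 5 h 37 min; less 30 min break → 5 h 7 min
Sun: 6:06 AM–12:18 PM = 6 h 12 min; less 30 min break → 5 h 42 min
Total: 10 h 33 min + 10 h 7 min + 6 h 17 min + 4 h 47 min + 5 h 7 min + 5 h 42 min = 42 h 33 min.

42 h 33 min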